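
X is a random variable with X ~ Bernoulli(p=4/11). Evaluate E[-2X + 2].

For X ~ Bernoulli(p=4/11):
E[X] = \frac{4}{11}
E[-2X + 2] = -2 × E[X] + 2 = \frac{14}{11}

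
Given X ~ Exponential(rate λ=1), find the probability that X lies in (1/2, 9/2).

P(1/2 < X < 9/2) = ∫_{1/2}^{9/2} f(x) dx
where f(x) = e^{- x}
= - \frac{1 - e^{4}}{e^{\frac{9}{2}}}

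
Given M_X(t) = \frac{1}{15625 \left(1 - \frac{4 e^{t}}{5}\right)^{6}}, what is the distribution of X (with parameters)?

The MGF M(t) = \frac{1}{15625 \left(1 - \frac{4 e^{t}}{5}\right)^{6}} is the standard form for the NegativeBinomial distribution.
Comparing with the known MGF formula identifies: NegBin(r=6, p=1/5), X = failures before r-th success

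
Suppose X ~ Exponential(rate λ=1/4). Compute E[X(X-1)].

E[X(X-1)] = E[X² - X] = E[X²] - E[X]
E[X] = 4
E[X²] = Var(X) + (E[X])² = 16 + (4)² = 32
E[X(X-1)] = 32 - 4 = 28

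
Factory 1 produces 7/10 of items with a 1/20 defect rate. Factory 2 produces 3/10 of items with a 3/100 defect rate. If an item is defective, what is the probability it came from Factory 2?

Using Bayes' theorem:
P(F1) = 7/10, P(D|F1) = 1/20
P(F2) = 3/10, P(D|F2) = 3/100
P(D) = P(D|F1)P(F1) + P(D|F2)P(F2)
     = \frac{11}{250}
P(F2|D) = P(D|F2)P(F2) / P(D)
= \frac{9}{44}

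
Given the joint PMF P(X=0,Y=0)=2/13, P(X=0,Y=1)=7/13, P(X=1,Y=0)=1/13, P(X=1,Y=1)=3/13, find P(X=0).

P(X=0) = P(X=0,Y=0) + P(X=0,Y=1)
= 2/13 + 7/13
= 9/13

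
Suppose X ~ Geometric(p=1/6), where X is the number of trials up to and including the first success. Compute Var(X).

For X ~ Geometric(p=1/6), where X is the number of trials up to and including the first success:
Var(X) = 30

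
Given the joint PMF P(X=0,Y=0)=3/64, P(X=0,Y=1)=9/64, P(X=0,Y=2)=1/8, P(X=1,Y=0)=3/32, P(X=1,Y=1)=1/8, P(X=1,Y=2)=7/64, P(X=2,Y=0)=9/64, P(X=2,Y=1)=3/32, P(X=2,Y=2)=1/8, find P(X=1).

P(X=1) = P(X=1,Y=0) + P(X=1,Y=1) + P(X=1,Y=2)
= 3/32 + 1/8 + 7/64
= 21/64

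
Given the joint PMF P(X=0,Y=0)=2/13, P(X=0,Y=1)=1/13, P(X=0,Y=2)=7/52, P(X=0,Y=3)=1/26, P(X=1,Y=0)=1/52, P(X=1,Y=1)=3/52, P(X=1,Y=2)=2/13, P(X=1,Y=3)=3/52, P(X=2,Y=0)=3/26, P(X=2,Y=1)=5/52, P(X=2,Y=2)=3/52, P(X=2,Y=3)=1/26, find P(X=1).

P(X=1) = P(X=1,Y=0) + P(X=1,Y=1) + P(X=1,Y=2) + P(X=1,Y=3)
= 1/52 + 3/52 + 2/13 + 3/52
= 15/52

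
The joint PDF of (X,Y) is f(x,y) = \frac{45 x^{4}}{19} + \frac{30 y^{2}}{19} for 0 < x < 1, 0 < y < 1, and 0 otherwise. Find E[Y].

E[Y] = ∫_0^1 ∫_0^1 y × f(x,y) dx dy
= \frac{12}{19}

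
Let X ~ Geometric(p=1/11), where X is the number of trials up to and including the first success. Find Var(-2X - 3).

For X ~ Geometric(p=1/11), where X is the number of trials up to and including the first success:
Var(X) = 110
Var(-2X - 3) = (-2)² × Var(X) = 4 × 110 = 440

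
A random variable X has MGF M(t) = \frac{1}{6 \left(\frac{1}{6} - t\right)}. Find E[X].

To find E[X], compute M^(1)(0):
M^(1)(t) = \frac{1}{6 \left(\frac{1}{6} - t\right)^{2}}
M^(1)(0) = 6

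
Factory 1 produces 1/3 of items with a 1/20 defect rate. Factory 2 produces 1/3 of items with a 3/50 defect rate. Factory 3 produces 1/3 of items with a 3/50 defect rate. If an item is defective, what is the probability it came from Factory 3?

Using Bayes' theorem:
P(F1) = 1/3, P(D|F1) = 1/20
P(F2) = 1/3, P(D|F2) = 3/50
P(F3) = 1/3, P(D|F3) = 3/50
P(D) = P(D|F1)P(F1) + P(D|F2)P(F2) + P(D|F3)P(F3)
     = \frac{17}{300}
P(F3|D) = P(D|F3)P(F3) / P(D)
= \frac{6}{17}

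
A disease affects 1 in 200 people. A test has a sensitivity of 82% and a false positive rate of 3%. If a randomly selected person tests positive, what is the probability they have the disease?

Let D = the rare event, + = positive/flagged.
P(D) = 1/200
P(+|D) = 82/100 = 41/50
P(+|D') = 3/100
P(+) = P(+|D)P(D) + P(+|D')P(D')
     = \frac{41}{50} × \frac{1}{200} + \frac{3}{100} × \frac{199}{200}
     = \frac{679}{20000}
P(D|+) = P(+|D)P(D)/P(+) = \frac{82}{679}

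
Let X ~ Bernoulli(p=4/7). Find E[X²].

Using the identity E[X²] = Var(X) + (E[X])²:
E[X] = \frac{4}{7}
Var(X) = \frac{12}{49}
E[X²] = \frac{12}{49} + (\frac{4}{7})²
= \frac{4}{7}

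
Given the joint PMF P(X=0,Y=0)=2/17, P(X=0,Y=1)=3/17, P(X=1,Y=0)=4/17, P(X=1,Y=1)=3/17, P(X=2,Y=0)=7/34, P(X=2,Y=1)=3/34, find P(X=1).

P(X=1) = P(X=1,Y=0) + P(X=1,Y=1)
= 4/17 + 3/17
= 7/17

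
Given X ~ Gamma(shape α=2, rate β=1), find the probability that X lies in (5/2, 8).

P(5/2 < X < 8) = ∫_{5/2}^{8} f(x) dx
where f(x) = x e^{- x}
= - \frac{9}{e^{8}} + \frac{7}{2 e^{\frac{5}{2}}}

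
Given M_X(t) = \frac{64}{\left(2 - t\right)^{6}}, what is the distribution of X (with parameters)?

The MGF M(t) = \frac{64}{\left(2 - t\right)^{6}} is the standard form for the Gamma distribution.
Comparing with the known MGF formula identifies: Gamma(shape α=6, rate β=2)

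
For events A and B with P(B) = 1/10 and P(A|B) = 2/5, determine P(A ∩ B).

By definition, P(A|B) = P(A ∩ B) / P(B)
So P(A ∩ B) = P(A|B) × P(B)
= 2/5 × 1/10
= 1/25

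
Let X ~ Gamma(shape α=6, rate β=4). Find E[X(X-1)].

E[X(X-1)] = E[X² - X] = E[X²] - E[X]
E[X] = \frac{3}{2}
E[X²] = Var(X) + (E[X])² = \frac{3}{8} + (\frac{3}{2})² = \frac{21}{8}
E[X(X-1)] = \frac{21}{8} - \frac{3}{2} = \frac{9}{8}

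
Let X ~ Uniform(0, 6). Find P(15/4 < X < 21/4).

P(15/4 < X < 21/4) = ∫_{15/4}^{21/4} f(x) dx
where f(x) = \frac{1}{6}
= \frac{1}{4}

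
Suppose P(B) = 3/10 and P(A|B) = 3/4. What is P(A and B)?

By definition, P(A|B) = P(A ∩ B) / P(B)
So P(A ∩ B) = P(A|B) × P(B)
= 3/4 × 3/10
= 9/40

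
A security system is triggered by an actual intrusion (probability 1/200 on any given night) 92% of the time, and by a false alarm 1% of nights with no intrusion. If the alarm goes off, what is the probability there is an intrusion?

Let D = the rare event, + = positive/flagged.
P(D) = 1/200
P(+|D) = 92/100 = 23/25
P(+|D') = 1/100
P(+) = P(+|D)P(D) + P(+|D')P(D')
     = \frac{23}{25} × \frac{1}{200} + \frac{1}{100} × \frac{199}{200}
     = \frac{291}{20000}
P(D|+) = P(+|D)P(D)/P(+) = \frac{92}{291}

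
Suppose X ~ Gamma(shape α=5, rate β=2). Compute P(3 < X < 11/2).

P(3 < X < 11/2) = ∫_{3}^{11/2} f(x) dx
where f(x) = \frac{4 x^{4} e^{- 2 x}}{3}
= \frac{5 \left(-1447 + 184 e^{5}\right)}{8 e^{11}}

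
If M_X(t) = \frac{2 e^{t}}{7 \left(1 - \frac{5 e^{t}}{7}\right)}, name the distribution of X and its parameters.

The MGF M(t) = \frac{2 e^{t}}{7 \left(1 - \frac{5 e^{t}}{7}\right)} is the standard form for the Geometric distribution.
Comparing with the known MGF formula identifies: Geometric(p=2/7), X = trial number of first success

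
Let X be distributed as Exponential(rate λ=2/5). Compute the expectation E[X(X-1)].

E[X(X-1)] = E[X² - X] = E[X²] - E[X]
E[X] = \frac{5}{2}
E[X²] = Var(X) + (E[X])² = \frac{25}{4} + (\frac{5}{2})² = \frac{25}{2}
E[X(X-1)] = \frac{25}{2} - \frac{5}{2} = 10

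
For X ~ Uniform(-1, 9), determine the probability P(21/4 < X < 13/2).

P(21/4 < X < 13/2) = ∫_{21/4}^{13/2} f(x) dx
where f(x) = \frac{1}{10}
= \frac{1}{8}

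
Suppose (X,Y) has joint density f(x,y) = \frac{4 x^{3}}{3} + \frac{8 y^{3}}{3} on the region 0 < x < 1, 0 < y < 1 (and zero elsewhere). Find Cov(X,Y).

E[XY] = ∫∫ xy × f(x,y) dx dy = \frac{2}{5}
E[X] = \frac{3}{5}
E[Y] = \frac{7}{10}
Cov(X,Y) = E[XY] - E[X]E[Y] = - \frac{1}{50}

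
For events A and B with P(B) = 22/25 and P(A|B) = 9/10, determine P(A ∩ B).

By definition, P(A|B) = P(A ∩ B) / P(B)
So P(A ∩ B) = P(A|B) × P(B)
= 9/10 × 22/25
= 99/125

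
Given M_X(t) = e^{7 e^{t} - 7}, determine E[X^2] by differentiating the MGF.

To find E[X^2], compute M^(2)(0):
M^(1)(t) = 7 e^{t} e^{7 e^{t} - 7}
M^(2)(t) = 49 e^{2 t} e^{7 e^{t} - 7} + 7 e^{t} e^{7 e^{t} - 7}
M^(2)(0) = 56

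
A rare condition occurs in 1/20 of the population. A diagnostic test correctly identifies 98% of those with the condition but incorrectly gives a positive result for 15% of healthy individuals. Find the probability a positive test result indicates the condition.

Let D = the rare event, + = positive/flagged.
P(D) = 1/20
P(+|D) = 98/100 = 49/50
P(+|D') = 15/100 = 3/20
P(+) = P(+|D)P(D) + P(+|D')P(D')
     = \frac{49}{50} × \frac{1}{20} + \frac{3}{20} × \frac{19}{20}
     = \frac{383}{2000}
P(D|+) = P(+|D)P(D)/P(+) = \frac{98}{383}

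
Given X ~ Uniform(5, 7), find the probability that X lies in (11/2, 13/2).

P(11/2 < X < 13/2) = ∫_{11/2}^{13/2} f(x) dx
where f(x) = \frac{1}{2}
= \frac{1}{2}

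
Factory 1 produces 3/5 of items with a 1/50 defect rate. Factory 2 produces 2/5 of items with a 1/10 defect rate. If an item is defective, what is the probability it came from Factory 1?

Using Bayes' theorem:
P(F1) = 3/5, P(D|F1) = 1/50
P(F2) = 2/5, P(D|F2) = 1/10
P(D) = P(D|F1)P(F1) + P(D|F2)P(F2)
     = \frac{13}{250}
P(F1|D) = P(D|F1)P(F1) / P(D)
= \frac{3}{13}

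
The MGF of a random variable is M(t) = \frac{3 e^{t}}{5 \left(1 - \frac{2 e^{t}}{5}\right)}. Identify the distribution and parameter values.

The MGF M(t) = \frac{3 e^{t}}{5 \left(1 - \frac{2 e^{t}}{5}\right)} is the standard form for the Geometric distribution.
Comparing with the known MGF formula identifies: Geometric(p=3/5), X = trial number of first success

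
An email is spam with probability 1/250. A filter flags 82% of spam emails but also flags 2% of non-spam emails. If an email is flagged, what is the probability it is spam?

Let D = the rare event, + = positive/flagged.
P(D) = 1/250
P(+|D) = 82/100 = 41/50
P(+|D') = 2/100 = 1/50
P(+) = P(+|D)P(D) + P(+|D')P(D')
     = \frac{41}{50} × \frac{1}{250} + \frac{1}{50} × \frac{249}{250}
     = \frac{29}{1250}
P(D|+) = P(+|D)P(D)/P(+) = \frac{41}{290}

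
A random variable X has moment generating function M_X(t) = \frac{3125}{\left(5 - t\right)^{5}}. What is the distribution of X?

The MGF M(t) = \frac{3125}{\left(5 - t\right)^{5}} is the standard form for the Gamma distribution.
Comparing with the known MGF formula identifies: Gamma(shape α=5, rate β=5)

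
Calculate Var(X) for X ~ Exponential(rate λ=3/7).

For X ~ Exponential(rate λ=3/7):
Var(X) = \frac{49}{9}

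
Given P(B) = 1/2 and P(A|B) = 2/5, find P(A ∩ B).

By definition, P(A|B) = P(A ∩ B) / P(B)
So P(A ∩ B) = P(A|B) × P(B)
= 2/5 × 1/2
= 1/5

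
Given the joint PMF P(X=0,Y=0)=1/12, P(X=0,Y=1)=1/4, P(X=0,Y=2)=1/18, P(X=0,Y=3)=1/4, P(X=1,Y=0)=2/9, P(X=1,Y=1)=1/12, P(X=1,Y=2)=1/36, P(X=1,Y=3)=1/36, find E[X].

First find marginal of X:
P(X=0) = 23/36
P(X=1) = 13/36
E[X] = 0 × 23/36 + 1 × 13/36 = 13/36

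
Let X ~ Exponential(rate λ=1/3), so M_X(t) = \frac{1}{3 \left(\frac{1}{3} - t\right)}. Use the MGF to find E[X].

To find E[X], compute M^(1)(0):
M^(1)(t) = \frac{1}{3 \left(\frac{1}{3} - t\right)^{2}}
M^(1)(0) = 3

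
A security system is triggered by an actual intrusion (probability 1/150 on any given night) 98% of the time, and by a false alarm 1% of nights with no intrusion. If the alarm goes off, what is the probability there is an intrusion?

Let D = the rare event, + = positive/flagged.
P(D) = 1/150
P(+|D) = 98/100 = 49/50
P(+|D') = 1/100
P(+) = P(+|D)P(D) + P(+|D')P(D')
     = \frac{49}{50} × \frac{1}{150} + \frac{1}{100} × \frac{149}{150}
     = \frac{247}{15000}
P(D|+) = P(+|D)P(D)/P(+) = \frac{98}{247}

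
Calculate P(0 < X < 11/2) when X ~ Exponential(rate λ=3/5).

P(0 < X < 11/2) = ∫_{0}^{11/2} f(x) dx
where f(x) = \frac{3 e^{- \frac{3 x}{5}}}{5}
= 1 - e^{- \frac{33}{10}}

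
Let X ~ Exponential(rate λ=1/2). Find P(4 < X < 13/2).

P(4 < X < 13/2) = ∫_{4}^{13/2} f(x) dx
where f(x) = \frac{e^{- \frac{x}{2}}}{2}
= - \frac{1}{e^{\frac{13}{4}}} + e^{-2}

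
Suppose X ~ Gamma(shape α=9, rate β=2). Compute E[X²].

Using the identity E[X²] = Var(X) + (E[X])²:
E[X] = \frac{9}{2}
Var(X) = \frac{9}{4}
E[X²] = \frac{9}{4} + (\frac{9}{2})²
= \frac{45}{2}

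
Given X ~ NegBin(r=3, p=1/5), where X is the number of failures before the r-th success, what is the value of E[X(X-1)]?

E[X(X-1)] = E[X² - X] = E[X²] - E[X]
E[X] = 12
E[X²] = Var(X) + (E[X])² = 60 + (12)² = 204
E[X(X-1)] = 204 - 12 = 192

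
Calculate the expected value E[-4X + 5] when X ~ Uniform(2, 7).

For X ~ Uniform(2, 7):
E[X] = \frac{9}{2}
E[-4X + 5] = -4 × E[X] + 5 = -13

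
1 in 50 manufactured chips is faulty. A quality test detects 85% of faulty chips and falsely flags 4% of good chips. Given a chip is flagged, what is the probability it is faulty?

Let D = the rare event, + = positive/flagged.
P(D) = 1/50
P(+|D) = 85/100 = 17/20
P(+|D') = 4/100 = 1/25
P(+) = P(+|D)P(D) + P(+|D')P(D')
     = \frac{17}{20} × \frac{1}{50} + \frac{1}{25} × \frac{49}{50}
     = \frac{281}{5000}
P(D|+) = P(+|D)P(D)/P(+) = \frac{85}{281}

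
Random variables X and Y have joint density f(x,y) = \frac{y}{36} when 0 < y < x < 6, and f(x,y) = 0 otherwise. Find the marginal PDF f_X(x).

f_X(x) = ∫_0^x \frac{y}{36} dy = \frac{x^{2}}{72}
for 0 < x < 6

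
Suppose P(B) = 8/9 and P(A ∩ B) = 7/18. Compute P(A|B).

P(A|B) = P(A ∩ B) / P(B)
= (7/18) / (8/9)
= 7/16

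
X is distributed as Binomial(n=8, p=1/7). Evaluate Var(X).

For X ~ Binomial(n=8, p=1/7):
Var(X) = \frac{48}{49}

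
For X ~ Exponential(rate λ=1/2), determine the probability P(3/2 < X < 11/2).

P(3/2 < X < 11/2) = ∫_{3/2}^{11/2} f(x) dx
where f(x) = \frac{e^{- \frac{x}{2}}}{2}
= - \frac{1 - e^{2}}{e^{\frac{11}{4}}}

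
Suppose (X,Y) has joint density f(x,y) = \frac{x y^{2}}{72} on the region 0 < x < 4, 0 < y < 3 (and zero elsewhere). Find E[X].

f_X(x) = ∫_0^3 \frac{x y^{2}}{72} dy = \frac{x}{8}
E[X] = ∫_0^4 x × (\frac{x}{8}) dx = \frac{8}{3}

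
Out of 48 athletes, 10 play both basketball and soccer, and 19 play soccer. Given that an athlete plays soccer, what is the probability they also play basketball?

P(A ∩ B) = 10/48 = 5/24
P(B) = 19/48
P(A|B) = P(A ∩ B) / P(B) = (5/24) / (19/48) = 10/19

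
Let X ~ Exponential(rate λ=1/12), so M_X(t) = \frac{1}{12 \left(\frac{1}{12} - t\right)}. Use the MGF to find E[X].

To find E[X], compute M^(1)(0):
M^(1)(t) = \frac{1}{12 \left(\frac{1}{12} - t\right)^{2}}
M^(1)(0) = 12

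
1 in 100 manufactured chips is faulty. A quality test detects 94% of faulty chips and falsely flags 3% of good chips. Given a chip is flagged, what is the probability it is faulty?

Let D = the rare event, + = positive/flagged.
P(D) = 1/100
P(+|D) = 94/100 = 47/50
P(+|D') = 3/100
P(+) = P(+|D)P(D) + P(+|D')P(D')
     = \frac{47}{50} × \frac{1}{100} + \frac{3}{100} × \frac{99}{100}
     = \frac{391}{10000}
P(D|+) = P(+|D)P(D)/P(+) = \frac{94}{391}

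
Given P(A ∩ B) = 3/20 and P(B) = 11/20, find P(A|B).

P(A|B) = P(A ∩ B) / P(B)
= (3/20) / (11/20)
= 3/11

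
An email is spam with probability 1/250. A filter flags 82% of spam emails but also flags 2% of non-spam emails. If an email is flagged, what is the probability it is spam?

Let D = the rare event, + = positive/flagged.
P(D) = 1/250
P(+|D) = 82/100 = 41/50
P(+|D') = 2/100 = 1/50
P(+) = P(+|D)P(D) + P(+|D')P(D')
     = \frac{41}{50} × \frac{1}{250} + \frac{1}{50} × \frac{249}{250}
     = \frac{29}{1250}
P(D|+) = P(+|D)P(D)/P(+) = \frac{41}{290}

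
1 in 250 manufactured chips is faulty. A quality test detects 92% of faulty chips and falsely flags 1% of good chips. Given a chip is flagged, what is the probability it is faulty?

Let D = the rare event, + = positive/flagged.
P(D) = 1/250
P(+|D) = 92/100 = 23/25
P(+|D') = 1/100
P(+) = P(+|D)P(D) + P(+|D')P(D')
     = \frac{23}{25} × \frac{1}{250} + \frac{1}{100} × \frac{249}{250}
     = \frac{341}{25000}
P(D|+) = P(+|D)P(D)/P(+) = \frac{92}{341}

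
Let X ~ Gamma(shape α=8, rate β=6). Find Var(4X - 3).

For X ~ Gamma(shape α=8, rate β=6):
Var(X) = \frac{2}{9}
Var(4X - 3) = (4)² × Var(X) = 16 × \frac{2}{9} = \frac{32}{9}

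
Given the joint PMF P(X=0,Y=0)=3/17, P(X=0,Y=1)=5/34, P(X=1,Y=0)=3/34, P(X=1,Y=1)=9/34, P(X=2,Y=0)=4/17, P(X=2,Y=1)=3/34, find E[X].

First find marginal of X:
P(X=0) = 11/34
P(X=1) = 6/17
P(X=2) = 11/34
E[X] = 0 × 11/34 + 1 × 6/17 + 2 × 11/34 = 1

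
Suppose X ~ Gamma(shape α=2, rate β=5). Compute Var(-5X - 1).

For X ~ Gamma(shape α=2, rate β=5):
Var(X) = \frac{2}{25}
Var(-5X - 1) = (-5)² × Var(X) = 25 × \frac{2}{25} = 2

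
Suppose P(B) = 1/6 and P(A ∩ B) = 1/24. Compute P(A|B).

P(A|B) = P(A ∩ B) / P(B)
= (1/24) / (1/6)
= 1/4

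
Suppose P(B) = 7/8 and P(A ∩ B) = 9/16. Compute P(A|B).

P(A|B) = P(A ∩ B) / P(B)
= (9/16) / (7/8)
= 9/14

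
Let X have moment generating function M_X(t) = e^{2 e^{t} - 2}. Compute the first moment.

To find E[X], compute M^(1)(0):
M^(1)(t) = 2 e^{t} e^{2 e^{t} - 2}
M^(1)(0) = 2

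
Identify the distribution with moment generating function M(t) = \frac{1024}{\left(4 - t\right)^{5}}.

The MGF M(t) = \frac{1024}{\left(4 - t\right)^{5}} is the standard form for the Gamma distribution.
Comparing with the known MGF formula identifies: Gamma(shape α=5, rate β=4)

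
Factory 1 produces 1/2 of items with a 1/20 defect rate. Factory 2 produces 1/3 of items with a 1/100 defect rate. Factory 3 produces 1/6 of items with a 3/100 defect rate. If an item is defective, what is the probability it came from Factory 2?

Using Bayes' theorem:
P(F1) = 1/2, P(D|F1) = 1/20
P(F2) = 1/3, P(D|F2) = 1/100
P(F3) = 1/6, P(D|F3) = 3/100
P(D) = P(D|F1)P(F1) + P(D|F2)P(F2) + P(D|F3)P(F3)
     = \frac{1}{30}
P(F2|D) = P(D|F2)P(F2) / P(D)
= \frac{1}{10}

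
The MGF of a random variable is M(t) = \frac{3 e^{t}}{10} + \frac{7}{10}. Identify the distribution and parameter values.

The MGF M(t) = \frac{3 e^{t}}{10} + \frac{7}{10} is the standard form for the Bernoulli distribution.
Comparing with the known MGF formula identifies: Bernoulli(p=3/10)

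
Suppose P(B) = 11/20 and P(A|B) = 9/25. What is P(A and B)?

By definition, P(A|B) = P(A ∩ B) / P(B)
So P(A ∩ B) = P(A|B) × P(B)
= 9/25 × 11/20
= 99/500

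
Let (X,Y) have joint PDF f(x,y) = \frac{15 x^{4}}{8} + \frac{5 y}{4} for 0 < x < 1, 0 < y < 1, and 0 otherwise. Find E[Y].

E[Y] = ∫_0^1 ∫_0^1 y × f(x,y) dx dy
= \frac{29}{48}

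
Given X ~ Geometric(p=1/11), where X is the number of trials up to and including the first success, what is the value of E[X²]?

Using the identity E[X²] = Var(X) + (E[X])²:
E[X] = 11
Var(X) = 110
E[X²] = 110 + (11)²
= 231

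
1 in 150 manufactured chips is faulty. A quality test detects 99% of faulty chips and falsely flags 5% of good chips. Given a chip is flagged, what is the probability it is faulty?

Let D = the rare event, + = positive/flagged.
P(D) = 1/150
P(+|D) = 99/100
P(+|D') = 5/100 = 1/20
P(+) = P(+|D)P(D) + P(+|D')P(D')
     = \frac{99}{100} × \frac{1}{150} + \frac{1}{20} × \frac{149}{150}
     = \frac{211}{3750}
P(D|+) = P(+|D)P(D)/P(+) = \frac{99}{844}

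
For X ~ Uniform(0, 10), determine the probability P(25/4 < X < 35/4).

P(25/4 < X < 35/4) = ∫_{25/4}^{35/4} f(x) dx
where f(x) = \frac{1}{10}
= \frac{1}{4}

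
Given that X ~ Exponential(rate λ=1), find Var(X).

For X ~ Exponential(rate λ=1):
Var(X) = 1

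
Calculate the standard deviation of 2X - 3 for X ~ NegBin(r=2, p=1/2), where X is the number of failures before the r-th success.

For X ~ NegBin(r=2, p=1/2), where X is the number of failures before the r-th success:
Var(X) = 4
SD(X) = √(Var(X)) = √(4) = 2
SD(2X - 3) = |2| × SD(X) = 2 × 2 = 4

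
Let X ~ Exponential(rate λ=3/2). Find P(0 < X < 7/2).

P(0 < X < 7/2) = ∫_{0}^{7/2} f(x) dx
where f(x) = \frac{3 e^{- \frac{3 x}{2}}}{2}
= 1 - e^{- \frac{21}{4}}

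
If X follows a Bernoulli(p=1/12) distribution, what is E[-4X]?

For X ~ Bernoulli(p=1/12):
E[X] = \frac{1}{12}
E[-4X] = -4 × E[X] + 0 = - \frac{1}{3}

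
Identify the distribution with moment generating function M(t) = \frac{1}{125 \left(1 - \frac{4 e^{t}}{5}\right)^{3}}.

The MGF M(t) = \frac{1}{125 \left(1 - \frac{4 e^{t}}{5}\right)^{3}} is the standard form for the NegativeBinomial distribution.
Comparing with the known MGF formula identifies: NegBin(r=3, p=1/5), X = failures before r-th success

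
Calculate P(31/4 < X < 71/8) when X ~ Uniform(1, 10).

P(31/4 < X < 71/8) = ∫_{31/4}^{71/8} f(x) dx
where f(x) = \frac{1}{9}
= \frac{1}{8}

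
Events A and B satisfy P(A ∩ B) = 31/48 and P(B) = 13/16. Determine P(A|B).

P(A|B) = P(A ∩ B) / P(B)
= (31/48) / (13/16)
= 31/39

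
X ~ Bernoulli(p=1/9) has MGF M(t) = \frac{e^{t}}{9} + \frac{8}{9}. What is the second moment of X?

To find E[X^2], compute M^(2)(0):
M^(1)(t) = \frac{e^{t}}{9}
M^(2)(t) = \frac{e^{t}}{9}
M^(2)(0) = \frac{1}{9}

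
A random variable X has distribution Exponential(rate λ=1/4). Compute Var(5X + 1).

For X ~ Exponential(rate λ=1/4):
Var(X) = 16
Var(5X + 1) = (5)² × Var(X) = 25 × 16 = 400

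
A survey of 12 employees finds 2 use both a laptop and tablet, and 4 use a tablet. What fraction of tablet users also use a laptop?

P(A ∩ B) = 2/12 = 1/6
P(B) = 4/12 = 1/3
P(A|B) = P(A ∩ B) / P(B) = (1/6) / (1/3) = 1/2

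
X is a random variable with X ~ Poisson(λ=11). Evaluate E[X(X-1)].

E[X(X-1)] = E[X² - X] = E[X²] - E[X]
E[X] = 11
E[X²] = Var(X) + (E[X])² = 11 + (11)² = 132
E[X(X-1)] = 132 - 11 = 121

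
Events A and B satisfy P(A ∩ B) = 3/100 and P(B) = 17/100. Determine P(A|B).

P(A|B) = P(A ∩ B) / P(B)
= (3/100) / (17/100)
= 3/17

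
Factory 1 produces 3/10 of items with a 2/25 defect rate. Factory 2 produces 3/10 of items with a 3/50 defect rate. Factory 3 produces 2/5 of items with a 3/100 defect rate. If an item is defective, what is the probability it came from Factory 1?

Using Bayes' theorem:
P(F1) = 3/10, P(D|F1) = 2/25
P(F2) = 3/10, P(D|F2) = 3/50
P(F3) = 2/5, P(D|F3) = 3/100
P(D) = P(D|F1)P(F1) + P(D|F2)P(F2) + P(D|F3)P(F3)
     = \frac{27}{500}
P(F1|D) = P(D|F1)P(F1) / P(D)
= \frac{4}{9}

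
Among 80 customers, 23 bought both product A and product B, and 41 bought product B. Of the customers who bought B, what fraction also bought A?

P(A ∩ B) = 23/80
P(B) = 41/80
P(A|B) = P(A ∩ B) / P(B) = (23/80) / (41/80) = 23/41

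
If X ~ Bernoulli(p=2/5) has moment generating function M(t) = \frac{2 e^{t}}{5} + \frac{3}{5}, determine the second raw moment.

To find E[X^2], compute M^(2)(0):
M^(1)(t) = \frac{2 e^{t}}{5}
M^(2)(t) = \frac{2 e^{t}}{5}
M^(2)(0) = \frac{2}{5}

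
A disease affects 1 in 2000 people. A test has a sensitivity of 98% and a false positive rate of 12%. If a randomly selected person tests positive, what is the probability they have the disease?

Let D = the rare event, + = positive/flagged.
P(D) = 1/2000
P(+|D) = 98/100 = 49/50
P(+|D') = 12/100 = 3/25
P(+) = P(+|D)P(D) + P(+|D')P(D')
     = \frac{49}{50} × \frac{1}{2000} + \frac{3}{25} × \frac{1999}{2000}
     = \frac{12043}{100000}
P(D|+) = P(+|D)P(D)/P(+) = \frac{49}{12043}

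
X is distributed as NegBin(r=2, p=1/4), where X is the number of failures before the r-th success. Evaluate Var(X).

For X ~ NegBin(r=2, p=1/4), where X is the number of failures before the r-th success:
Var(X) = 24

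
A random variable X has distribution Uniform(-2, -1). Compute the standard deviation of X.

For X ~ Uniform(-2, -1):
Var(X) = \frac{1}{12}
SD(X) = √(Var(X)) = √(\frac{1}{12}) = \frac{\sqrt{3}}{6}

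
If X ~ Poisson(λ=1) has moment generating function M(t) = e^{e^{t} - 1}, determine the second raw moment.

To find E[X^2], compute M^(2)(0):
M^(1)(t) = e^{t} e^{e^{t} - 1}
M^(2)(t) = e^{2 t} e^{e^{t} - 1} + e^{t} e^{e^{t} - 1}
M^(2)(0) = 2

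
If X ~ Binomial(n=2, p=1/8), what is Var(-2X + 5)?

For X ~ Binomial(n=2, p=1/8):
Var(X) = \frac{7}{32}
Var(-2X + 5) = (-2)² × Var(X) = 4 × \frac{7}{32} = \frac{7}{8}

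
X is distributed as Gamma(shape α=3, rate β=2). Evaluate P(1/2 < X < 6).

P(1/2 < X < 6) = ∫_{1/2}^{6} f(x) dx
where f(x) = 4 x^{2} e^{- 2 x}
= \frac{5 \left(-34 + e^{11}\right)}{2 e^{12}}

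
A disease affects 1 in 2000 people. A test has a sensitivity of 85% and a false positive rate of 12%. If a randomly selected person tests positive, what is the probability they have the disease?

Let D = the rare event, + = positive/flagged.
P(D) = 1/2000
P(+|D) = 85/100 = 17/20
P(+|D') = 12/100 = 3/25
P(+) = P(+|D)P(D) + P(+|D')P(D')
     = \frac{17}{20} × \frac{1}{2000} + \frac{3}{25} × \frac{1999}{2000}
     = \frac{24073}{200000}
P(D|+) = P(+|D)P(D)/P(+) = \frac{85}{24073}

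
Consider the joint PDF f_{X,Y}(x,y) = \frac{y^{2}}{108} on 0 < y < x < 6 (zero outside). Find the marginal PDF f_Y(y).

f_Y(y) = ∫_y^6 \frac{y^{2}}{108} dx = \frac{y^{2} \left(6 - y\right)}{108}
for 0 < y < 6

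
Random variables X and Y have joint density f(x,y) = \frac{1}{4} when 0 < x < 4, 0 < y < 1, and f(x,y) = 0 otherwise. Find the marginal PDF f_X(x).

f_X(x) = ∫_0^1 f(x,y) dy
= ∫_0^1 \frac{1}{4} dy
= \frac{1}{4} for 0 < x < 4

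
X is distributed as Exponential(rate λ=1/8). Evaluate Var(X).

For X ~ Exponential(rate λ=1/8):
Var(X) = 64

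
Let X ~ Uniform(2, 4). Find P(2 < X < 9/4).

P(2 < X < 9/4) = ∫_{2}^{9/4} f(x) dx
where f(x) = \frac{1}{2}
= \frac{1}{8}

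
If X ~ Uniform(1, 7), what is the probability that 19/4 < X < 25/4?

P(19/4 < X < 25/4) = ∫_{19/4}^{25/4} f(x) dx
where f(x) = \frac{1}{6}
= \frac{1}{4}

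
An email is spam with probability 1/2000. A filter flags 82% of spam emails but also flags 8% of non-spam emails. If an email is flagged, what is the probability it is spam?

Let D = the rare event, + = positive/flagged.
P(D) = 1/2000
P(+|D) = 82/100 = 41/50
P(+|D') = 8/100 = 2/25
P(+) = P(+|D)P(D) + P(+|D')P(D')
     = \frac{41}{50} × \frac{1}{2000} + \frac{2}{25} × \frac{1999}{2000}
     = \frac{8037}{100000}
P(D|+) = P(+|D)P(D)/P(+) = \frac{41}{8037}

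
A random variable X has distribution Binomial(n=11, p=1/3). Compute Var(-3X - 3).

For X ~ Binomial(n=11, p=1/3):
Var(X) = \frac{22}{9}
Var(-3X - 3) = (-3)² × Var(X) = 9 × \frac{22}{9} = 22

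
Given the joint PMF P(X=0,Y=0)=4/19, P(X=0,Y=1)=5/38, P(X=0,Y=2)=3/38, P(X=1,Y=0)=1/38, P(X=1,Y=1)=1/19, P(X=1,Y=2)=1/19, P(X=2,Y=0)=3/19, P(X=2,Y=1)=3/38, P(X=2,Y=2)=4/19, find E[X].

First find marginal of X:
P(X=0) = 8/19
P(X=1) = 5/38
P(X=2) = 17/38
E[X] = 0 × 8/19 + 1 × 5/38 + 2 × 17/38 = 39/38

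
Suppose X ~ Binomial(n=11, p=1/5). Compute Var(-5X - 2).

For X ~ Binomial(n=11, p=1/5):
Var(X) = \frac{44}{25}
Var(-5X - 2) = (-5)² × Var(X) = 25 × \frac{44}{25} = 44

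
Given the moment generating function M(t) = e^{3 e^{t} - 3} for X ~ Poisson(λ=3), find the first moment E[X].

To find E[X], compute M^(1)(0):
M^(1)(t) = 3 e^{t} e^{3 e^{t} - 3}
M^(1)(0) = 3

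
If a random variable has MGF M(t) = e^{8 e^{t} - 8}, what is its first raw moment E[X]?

To find E[X], compute M^(1)(0):
M^(1)(t) = 8 e^{t} e^{8 e^{t} - 8}
M^(1)(0) = 8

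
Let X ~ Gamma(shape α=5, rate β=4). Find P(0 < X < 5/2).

P(0 < X < 5/2) = ∫_{0}^{5/2} f(x) dx
where f(x) = \frac{128 x^{4} e^{- 4 x}}{3}
= 1 - \frac{1933}{3 e^{10}}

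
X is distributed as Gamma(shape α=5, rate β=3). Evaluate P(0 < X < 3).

P(0 < X < 3) = ∫_{0}^{3} f(x) dx
where f(x) = \frac{81 x^{4} e^{- 3 x}}{8}
= 1 - \frac{3563}{8 e^{9}}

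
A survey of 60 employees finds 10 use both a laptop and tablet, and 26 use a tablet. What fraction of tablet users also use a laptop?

P(A ∩ B) = 10/60 = 1/6
P(B) = 26/60 = 13/30
P(A|B) = P(A ∩ B) / P(B) = (1/6) / (13/30) = 5/13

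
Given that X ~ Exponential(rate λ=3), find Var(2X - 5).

For X ~ Exponential(rate λ=3):
Var(X) = \frac{1}{9}
Var(2X - 5) = (2)² × Var(X) = 4 × \frac{1}{9} = \frac{4}{9}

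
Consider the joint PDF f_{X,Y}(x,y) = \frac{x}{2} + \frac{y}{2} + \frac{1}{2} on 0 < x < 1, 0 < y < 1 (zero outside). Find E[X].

E[X] = ∫_0^1 ∫_0^1 x × f(x,y) dy dx
= ∫_0^1 ∫_0^1 x × (\frac{x}{2} + \frac{y}{2} + \frac{1}{2}) dy dx
= \frac{13}{24}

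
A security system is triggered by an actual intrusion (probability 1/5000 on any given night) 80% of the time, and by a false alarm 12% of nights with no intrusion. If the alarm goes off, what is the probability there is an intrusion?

Let D = the rare event, + = positive/flagged.
P(D) = 1/5000
P(+|D) = 80/100 = 4/5
P(+|D') = 12/100 = 3/25
P(+) = P(+|D)P(D) + P(+|D')P(D')
     = \frac{4}{5} × \frac{1}{5000} + \frac{3}{25} × \frac{4999}{5000}
     = \frac{15017}{125000}
P(D|+) = P(+|D)P(D)/P(+) = \frac{20}{15017}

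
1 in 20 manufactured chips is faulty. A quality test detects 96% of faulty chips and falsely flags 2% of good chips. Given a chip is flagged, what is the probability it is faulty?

Let D = the rare event, + = positive/flagged.
P(D) = 1/20
P(+|D) = 96/100 = 24/25
P(+|D') = 2/100 = 1/50
P(+) = P(+|D)P(D) + P(+|D')P(D')
     = \frac{24}{25} × \frac{1}{20} + \frac{1}{50} × \frac{19}{20}
     = \frac{67}{1000}
P(D|+) = P(+|D)P(D)/P(+) = \frac{48}{67}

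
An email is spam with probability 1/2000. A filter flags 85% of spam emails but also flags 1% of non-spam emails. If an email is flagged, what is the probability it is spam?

Let D = the rare event, + = positive/flagged.
P(D) = 1/2000
P(+|D) = 85/100 = 17/20
P(+|D') = 1/100
P(+) = P(+|D)P(D) + P(+|D')P(D')
     = \frac{17}{20} × \frac{1}{2000} + \frac{1}{100} × \frac{1999}{2000}
     = \frac{521}{50000}
P(D|+) = P(+|D)P(D)/P(+) = \frac{85}{2084}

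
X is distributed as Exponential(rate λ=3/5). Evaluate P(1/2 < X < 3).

P(1/2 < X < 3) = ∫_{1/2}^{3} f(x) dx
where f(x) = \frac{3 e^{- \frac{3 x}{5}}}{5}
= - \frac{1}{e^{\frac{9}{5}}} + e^{- \frac{3}{10}}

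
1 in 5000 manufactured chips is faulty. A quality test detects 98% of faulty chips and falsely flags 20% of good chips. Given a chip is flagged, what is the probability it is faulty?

Let D = the rare event, + = positive/flagged.
P(D) = 1/5000
P(+|D) = 98/100 = 49/50
P(+|D') = 20/100 = 1/5
P(+) = P(+|D)P(D) + P(+|D')P(D')
     = \frac{49}{50} × \frac{1}{5000} + \frac{1}{5} × \frac{4999}{5000}
     = \frac{50039}{250000}
P(D|+) = P(+|D)P(D)/P(+) = \frac{49}{50039}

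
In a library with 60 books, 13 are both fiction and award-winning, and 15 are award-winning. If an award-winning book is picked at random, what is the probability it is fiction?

P(A ∩ B) = 13/60
P(B) = 15/60 = 1/4
P(A|B) = P(A ∩ B) / P(B) = (13/60) / (1/4) = 13/15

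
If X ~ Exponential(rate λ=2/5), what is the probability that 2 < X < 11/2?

P(2 < X < 11/2) = ∫_{2}^{11/2} f(x) dx
where f(x) = \frac{2 e^{- \frac{2 x}{5}}}{5}
= - \frac{1 - e^{\frac{7}{5}}}{e^{\frac{11}{5}}}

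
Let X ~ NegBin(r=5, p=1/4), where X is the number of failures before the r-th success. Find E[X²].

Using the identity E[X²] = Var(X) + (E[X])²:
E[X] = 15
Var(X) = 60
E[X²] = 60 + (15)²
= 285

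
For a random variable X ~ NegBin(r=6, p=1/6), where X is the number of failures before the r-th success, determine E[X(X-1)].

E[X(X-1)] = E[X² - X] = E[X²] - E[X]
E[X] = 30
E[X²] = Var(X) + (E[X])² = 180 + (30)² = 1080
E[X(X-1)] = 1080 - 30 = 1050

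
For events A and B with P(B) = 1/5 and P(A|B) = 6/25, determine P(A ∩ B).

By definition, P(A|B) = P(A ∩ B) / P(B)
So P(A ∩ B) = P(A|B) × P(B)
= 6/25 × 1/5
= 6/125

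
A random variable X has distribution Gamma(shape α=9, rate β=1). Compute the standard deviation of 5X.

For X ~ Gamma(shape α=9, rate β=1):
Var(X) = 9
SD(X) = √(Var(X)) = √(9) = 3
SD(5X) = |5| × SD(X) = 5 × 3 = 15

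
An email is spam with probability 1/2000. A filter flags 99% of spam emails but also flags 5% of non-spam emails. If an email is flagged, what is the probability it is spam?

Let D = the rare event, + = positive/flagged.
P(D) = 1/2000
P(+|D) = 99/100
P(+|D') = 5/100 = 1/20
P(+) = P(+|D)P(D) + P(+|D')P(D')
     = \frac{99}{100} × \frac{1}{2000} + \frac{1}{20} × \frac{1999}{2000}
     = \frac{5047}{100000}
P(D|+) = P(+|D)P(D)/P(+) = \frac{99}{10094}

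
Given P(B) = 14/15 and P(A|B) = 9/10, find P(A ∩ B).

By definition, P(A|B) = P(A ∩ B) / P(B)
So P(A ∩ B) = P(A|B) × P(B)
= 9/10 × 14/15
= 21/25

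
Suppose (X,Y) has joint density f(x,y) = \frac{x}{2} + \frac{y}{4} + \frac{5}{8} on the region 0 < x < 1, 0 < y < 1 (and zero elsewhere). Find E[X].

E[X] = ∫_0^1 ∫_0^1 x × f(x,y) dy dx
= ∫_0^1 ∫_0^1 x × (\frac{x}{2} + \frac{y}{4} + \frac{5}{8}) dy dx
= \frac{13}{24}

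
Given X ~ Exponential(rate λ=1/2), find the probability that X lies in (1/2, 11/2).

P(1/2 < X < 11/2) = ∫_{1/2}^{11/2} f(x) dx
where f(x) = \frac{e^{- \frac{x}{2}}}{2}
= - \frac{1 - e^{\frac{5}{2}}}{e^{\frac{11}{4}}}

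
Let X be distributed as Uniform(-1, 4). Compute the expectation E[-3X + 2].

For X ~ Uniform(-1, 4):
E[X] = \frac{3}{2}
E[-3X + 2] = -3 × E[X] + 2 = - \frac{5}{2}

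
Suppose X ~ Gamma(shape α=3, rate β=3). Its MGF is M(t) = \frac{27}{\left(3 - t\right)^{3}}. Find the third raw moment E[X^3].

To find E[X^3], compute M^(3)(0):
M^(1)(t) = \frac{81}{\left(3 - t\right)^{4}}
M^(2)(t) = \frac{324}{\left(3 - t\right)^{5}}
M^(3)(t) = \frac{1620}{\left(3 - t\right)^{6}}
M^(3)(0) = \frac{20}{9}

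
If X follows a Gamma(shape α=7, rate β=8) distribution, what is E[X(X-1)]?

E[X(X-1)] = E[X² - X] = E[X²] - E[X]
E[X] = \frac{7}{8}
E[X²] = Var(X) + (E[X])² = \frac{7}{64} + (\frac{7}{8})² = \frac{7}{8}
E[X(X-1)] = \frac{7}{8} - \frac{7}{8} = 0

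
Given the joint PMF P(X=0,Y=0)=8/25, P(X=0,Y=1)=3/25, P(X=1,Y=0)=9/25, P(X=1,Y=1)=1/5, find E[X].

First find marginal of X:
P(X=0) = 11/25
P(X=1) = 14/25
E[X] = 0 × 11/25 + 1 × 14/25 = 14/25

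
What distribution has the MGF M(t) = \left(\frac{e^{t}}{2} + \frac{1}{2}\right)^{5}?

The MGF M(t) = \left(\frac{e^{t}}{2} + \frac{1}{2}\right)^{5} is the standard form for the Binomial distribution.
Comparing with the known MGF formula identifies: Binomial(n=5, p=1/2)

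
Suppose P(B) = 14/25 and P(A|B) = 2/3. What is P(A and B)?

By definition, P(A|B) = P(A ∩ B) / P(B)
So P(A ∩ B) = P(A|B) × P(B)
= 2/3 × 14/25
= 28/75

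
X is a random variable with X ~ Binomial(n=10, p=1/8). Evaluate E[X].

For X ~ Binomial(n=10, p=1/8), the expected value is:
E[X] = \frac{5}{4}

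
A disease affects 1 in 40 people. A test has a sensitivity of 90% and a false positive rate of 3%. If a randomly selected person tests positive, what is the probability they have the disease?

Let D = the rare event, + = positive/flagged.
P(D) = 1/40
P(+|D) = 90/100 = 9/10
P(+|D') = 3/100
P(+) = P(+|D)P(D) + P(+|D')P(D')
     = \frac{9}{10} × \frac{1}{40} + \frac{3}{100} × \frac{39}{40}
     = \frac{207}{4000}
P(D|+) = P(+|D)P(D)/P(+) = \frac{10}{23}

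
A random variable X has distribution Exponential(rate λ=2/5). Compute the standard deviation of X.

For X ~ Exponential(rate λ=2/5):
Var(X) = \frac{25}{4}
SD(X) = √(Var(X)) = √(\frac{25}{4}) = \frac{5}{2}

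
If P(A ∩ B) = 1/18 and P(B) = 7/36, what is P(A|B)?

P(A|B) = P(A ∩ B) / P(B)
= (1/18) / (7/36)
= 2/7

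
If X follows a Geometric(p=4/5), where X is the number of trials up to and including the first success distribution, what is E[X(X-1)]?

E[X(X-1)] = E[X² - X] = E[X²] - E[X]
E[X] = \frac{5}{4}
E[X²] = Var(X) + (E[X])² = \frac{5}{16} + (\frac{5}{4})² = \frac{15}{8}
E[X(X-1)] = \frac{15}{8} - \frac{5}{4} = \frac{5}{8}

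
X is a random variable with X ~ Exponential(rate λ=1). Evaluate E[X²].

Using the identity E[X²] = Var(X) + (E[X])²:
E[X] = 1
Var(X) = 1
E[X²] = 1 + (1)²
= 2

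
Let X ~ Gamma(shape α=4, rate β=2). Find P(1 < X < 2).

P(1 < X < 2) = ∫_{1}^{2} f(x) dx
where f(x) = \frac{8 x^{3} e^{- 2 x}}{3}
= \frac{-71 + 19 e^{2}}{3 e^{4}}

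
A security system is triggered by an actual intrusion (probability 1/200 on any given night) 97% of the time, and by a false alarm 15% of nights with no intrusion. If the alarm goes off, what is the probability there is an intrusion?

Let D = the rare event, + = positive/flagged.
P(D) = 1/200
P(+|D) = 97/100
P(+|D') = 15/100 = 3/20
P(+) = P(+|D)P(D) + P(+|D')P(D')
     = \frac{97}{100} × \frac{1}{200} + \frac{3}{20} × \frac{199}{200}
     = \frac{1541}{10000}
P(D|+) = P(+|D)P(D)/P(+) = \frac{97}{3082}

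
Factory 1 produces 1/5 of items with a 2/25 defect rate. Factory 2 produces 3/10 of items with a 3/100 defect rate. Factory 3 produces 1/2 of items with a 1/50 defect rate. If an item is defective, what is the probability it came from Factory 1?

Using Bayes' theorem:
P(F1) = 1/5, P(D|F1) = 2/25
P(F2) = 3/10, P(D|F2) = 3/100
P(F3) = 1/2, P(D|F3) = 1/50
P(D) = P(D|F1)P(F1) + P(D|F2)P(F2) + P(D|F3)P(F3)
     = \frac{7}{200}
P(F1|D) = P(D|F1)P(F1) / P(D)
= \frac{16}{35}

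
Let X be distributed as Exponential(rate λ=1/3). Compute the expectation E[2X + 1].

For X ~ Exponential(rate λ=1/3):
E[X] = 3
E[2X + 1] = 2 × E[X] + 1 = 7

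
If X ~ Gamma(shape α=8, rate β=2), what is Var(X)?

For X ~ Gamma(shape α=8, rate β=2):
Var(X) = 2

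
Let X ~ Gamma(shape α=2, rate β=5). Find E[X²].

Using the identity E[X²] = Var(X) + (E[X])²:
E[X] = \frac{2}{5}
Var(X) = \frac{2}{25}
E[X²] = \frac{2}{25} + (\frac{2}{5})²
= \frac{6}{25}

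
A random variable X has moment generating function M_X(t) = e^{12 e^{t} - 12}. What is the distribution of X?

The MGF M(t) = e^{12 e^{t} - 12} is the standard form for the Poisson distribution.
Comparing with the known MGF formula identifies: Poisson(λ=12)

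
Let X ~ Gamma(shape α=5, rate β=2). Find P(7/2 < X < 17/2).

P(7/2 < X < 17/2) = ∫_{7/2}^{17/2} f(x) dx
where f(x) = \frac{4 x^{4} e^{- 2 x}}{3}
= \frac{-107073 + 4553 e^{10}}{24 e^{17}}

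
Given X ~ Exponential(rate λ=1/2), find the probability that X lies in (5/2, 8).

P(5/2 < X < 8) = ∫_{5/2}^{8} f(x) dx
where f(x) = \frac{e^{- \frac{x}{2}}}{2}
= - \frac{1}{e^{4}} + e^{- \frac{5}{4}}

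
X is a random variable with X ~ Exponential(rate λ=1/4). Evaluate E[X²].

Using the identity E[X²] = Var(X) + (E[X])²:
E[X] = 4
Var(X) = 16
E[X²] = 16 + (4)²
= 32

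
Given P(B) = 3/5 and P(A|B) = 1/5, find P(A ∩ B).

By definition, P(A|B) = P(A ∩ B) / P(B)
So P(A ∩ B) = P(A|B) × P(B)
= 1/5 × 3/5
= 3/25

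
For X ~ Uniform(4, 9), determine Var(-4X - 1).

For X ~ Uniform(4, 9):
Var(X) = \frac{25}{12}
Var(-4X - 1) = (-4)² × Var(X) = 16 × \frac{25}{12} = \frac{100}{3}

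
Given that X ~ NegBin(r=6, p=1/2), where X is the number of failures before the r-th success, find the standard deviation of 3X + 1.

For X ~ NegBin(r=6, p=1/2), where X is the number of failures before the r-th success:
Var(X) = 12
SD(X) = √(Var(X)) = √(12) = 2 \sqrt{3}
SD(3X + 1) = |3| × SD(X) = 3 × 2 \sqrt{3} = 6 \sqrt{3}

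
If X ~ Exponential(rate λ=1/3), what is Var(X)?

For X ~ Exponential(rate λ=1/3):
Var(X) = 9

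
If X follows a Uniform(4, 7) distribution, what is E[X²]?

Using the identity E[X²] = Var(X) + (E[X])²:
E[X] = \frac{11}{2}
Var(X) = \frac{3}{4}
E[X²] = \frac{3}{4} + (\frac{11}{2})²
= 31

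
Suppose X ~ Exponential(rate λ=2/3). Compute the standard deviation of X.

For X ~ Exponential(rate λ=2/3):
Var(X) = \frac{9}{4}
SD(X) = √(Var(X)) = √(\frac{9}{4}) = \frac{3}{2}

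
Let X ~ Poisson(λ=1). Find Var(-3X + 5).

For X ~ Poisson(λ=1):
Var(X) = 1
Var(-3X + 5) = (-3)² × Var(X) = 9 × 1 = 9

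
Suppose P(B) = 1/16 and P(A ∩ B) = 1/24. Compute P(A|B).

P(A|B) = P(A ∩ B) / P(B)
= (1/24) / (1/16)
= 2/3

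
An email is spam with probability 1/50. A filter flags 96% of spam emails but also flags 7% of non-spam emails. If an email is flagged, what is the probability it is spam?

Let D = the rare event, + = positive/flagged.
P(D) = 1/50
P(+|D) = 96/100 = 24/25
P(+|D') = 7/100
P(+) = P(+|D)P(D) + P(+|D')P(D')
     = \frac{24}{25} × \frac{1}{50} + \frac{7}{100} × \frac{49}{50}
     = \frac{439}{5000}
P(D|+) = P(+|D)P(D)/P(+) = \frac{96}{439}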